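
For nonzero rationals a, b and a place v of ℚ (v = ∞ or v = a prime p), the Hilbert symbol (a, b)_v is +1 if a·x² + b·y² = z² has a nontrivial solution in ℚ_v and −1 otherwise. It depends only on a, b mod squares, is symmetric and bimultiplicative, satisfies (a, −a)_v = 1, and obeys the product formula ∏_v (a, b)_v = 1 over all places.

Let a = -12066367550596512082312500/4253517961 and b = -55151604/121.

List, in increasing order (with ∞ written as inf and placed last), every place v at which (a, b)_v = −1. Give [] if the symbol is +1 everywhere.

[2, 3, 19, inf]

Mod squares: a ≡ -44733, b ≡ -589. Check v ∈ {∞, 2, 3, 5, 7, 11, 13, 17, 19, 31, 37}.
v=∞: -44733 < 0 and -589 < 0  ⇒  (a,b)_∞ = -1.
v=5: a=5^6·(≡2), b=5^0·(≡1) mod 5; (2|5)=-1, (1|5)=+1; (−1)^{6·0·2}·(-1)^0·(+1)^6 = +1.
v=3: a=3^17·(≡2), b=3^4·(≡2) mod 3; (2|3)=-1, (2|3)=-1; (−1)^{17·4·1}·(-1)^4·(-1)^17 = -1.
v=31: a=31^3·(≡20), b=31^1·(≡29) mod 31; (20|31)=+1, (29|31)=-1; (−1)^{3·1·15}·(+1)^1·(-1)^3 = +1.
v=37: a=37^1·(≡36), b=37^0·(≡30) mod 37; (36|37)=+1, (30|37)=+1; (−1)^{1·0·18}·(+1)^0·(+1)^1 = +1.
v=17: a=17^2·(≡14), b=17^2·(≡3) mod 17; (14|17)=-1, (3|17)=-1; (−1)^{2·2·8}·(-1)^2·(-1)^2 = +1.
v=11: a=11^-6·(≡5), b=11^-2·(≡9) mod 11; (5|11)=+1, (9|11)=+1; (−1)^{-6·-2·5}·(+1)^-2·(+1)^-6 = +1.
v=2: v_2(a)=2, v_2(b)=2; units ≡ 3, 3 (mod 8); ε·ε+αω+βω = 1·1+2·1+2·1 ≡ 1  ⇒  (a,b)_2 = -1.
v=7: a=7^-4·(≡2), b=7^0·(≡5) mod 7; (2|7)=+1, (5|7)=-1; (−1)^{-4·0·3}·(+1)^0·(-1)^-4 = +1.
v=13: a=13^1·(≡9), b=13^0·(≡3) mod 13; (9|13)=+1, (3|13)=+1; (−1)^{1·0·6}·(+1)^0·(+1)^1 = +1.
v=19: a=19^2·(≡13), b=19^1·(≡4) mod 19; (13|19)=-1, (4|19)=+1; (−1)^{2·1·9}·(-1)^1·(+1)^2 = -1.
(-44733, -589 / ℚ) ramifies at {2, 3, 19, ∞}: a division algebra.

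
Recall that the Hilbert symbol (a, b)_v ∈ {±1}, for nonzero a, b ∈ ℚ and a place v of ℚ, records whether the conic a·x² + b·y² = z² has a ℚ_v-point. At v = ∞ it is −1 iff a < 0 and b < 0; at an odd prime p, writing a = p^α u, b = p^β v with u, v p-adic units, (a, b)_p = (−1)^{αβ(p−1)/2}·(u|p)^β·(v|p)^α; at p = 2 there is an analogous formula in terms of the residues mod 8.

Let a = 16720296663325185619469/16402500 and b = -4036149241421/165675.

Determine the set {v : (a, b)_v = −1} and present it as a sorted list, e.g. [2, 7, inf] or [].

(a, b) ≡ (29, -54121047) mod (ℚ^×)²; places V = {2, 3, 5, 11, 17, 23, 29, 37, 43, 47, ∞}.
(a,b)_29: α=3, u≡5; β=1, v≡23 (mod 29); (5|29)=+1, (23|29)=+1; sign (−1)^0·+1^1·+1^3 = +1.
(a,b)_∞: sgn(29)=+, sgn(-54121047)=−, so +1.
(a,b)_23: α=2, u≡3; β=1, v≡8 (mod 23); (3|23)=+1, (8|23)=+1; sign (−1)^0·+1^1·+1^2 = +1.
(a,b)_17: α=2, u≡12; β=1, v≡15 (mod 17); (12|17)=-1, (15|17)=+1; sign (−1)^0·-1^1·+1^2 = -1.
(a,b)_2: α=-2, β=0; u≡5, v≡1 (mod 8); ε(u)ε(v)=0·0, αω(v)=-2·0, βω(u)=0·1; sum ≡ 0  ⇒  +1.
(a,b)_43: α=2, u≡30; β=3, v≡16 (mod 43); (30|43)=-1, (16|43)=+1; sign (−1)^0·-1^3·+1^2 = -1.
(a,b)_37: α=2, u≡8; β=1, v≡25 (mod 37); (8|37)=-1, (25|37)=+1; sign (−1)^0·-1^1·+1^2 = -1.
(a,b)_11: α=6, u≡2; β=2, v≡9 (mod 11); (2|11)=-1, (9|11)=+1; sign (−1)^0·-1^2·+1^6 = +1.
(a,b)_47: α=0, u≡11; β=-2, v≡27 (mod 47); (11|47)=-1, (27|47)=+1; sign (−1)^0·-1^-2·+1^0 = +1.
(a,b)_5: α=-4, u≡1; β=-2, v≡2 (mod 5); (1|5)=+1, (2|5)=-1; sign (−1)^0·+1^-2·-1^-4 = +1.
(a,b)_3: α=-8, u≡2; β=-1, v≡1 (mod 3); (2|3)=-1, (1|3)=+1; sign (−1)^0·-1^-1·+1^-8 = -1.
|Ram(29, -54121047)| = 4, even; anisotropic at {3, 17, 37, 43}.

[3, 17, 37, 43]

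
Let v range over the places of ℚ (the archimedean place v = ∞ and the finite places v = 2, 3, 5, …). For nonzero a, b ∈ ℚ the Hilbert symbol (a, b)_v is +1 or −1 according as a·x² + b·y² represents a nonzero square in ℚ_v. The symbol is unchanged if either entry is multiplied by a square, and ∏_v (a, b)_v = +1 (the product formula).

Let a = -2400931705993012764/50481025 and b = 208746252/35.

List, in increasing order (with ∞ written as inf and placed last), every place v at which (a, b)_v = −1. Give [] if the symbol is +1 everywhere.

[11, 41]

Mod squares: a ≡ -559, b ≡ 202947745. Check v ∈ {∞, 2, 3, 5, 7, 11, 13, 23, 29, 41, 43}.
v=41: a=41^2·(≡27), b=41^1·(≡15) mod 41; (27|41)=-1, (15|41)=-1; (−1)^{2·1·20}·(-1)^1·(-1)^2 = -1.
v=43: a=43^1·(≡12), b=43^1·(≡17) mod 43; (12|43)=-1, (17|43)=+1; (−1)^{1·1·21}·(-1)^1·(+1)^1 = +1.
v=13: a=13^3·(≡3), b=13^1·(≡10) mod 13; (3|13)=+1, (10|13)=+1; (−1)^{3·1·6}·(+1)^1·(+1)^3 = +1.
v=2: v_2(a)=2, v_2(b)=2; units ≡ 1, 1 (mod 8); ε·ε+αω+βω = 0·0+2·0+2·0 ≡ 0  ⇒  (a,b)_2 = +1.
v=5: a=5^-2·(≡1), b=5^-1·(≡1) mod 5; (1|5)=+1, (1|5)=+1; (−1)^{-2·-1·2}·(+1)^-1·(+1)^-2 = +1.
v=11: a=11^2·(≡2), b=11^1·(≡9) mod 11; (2|11)=-1, (9|11)=+1; (−1)^{2·1·5}·(-1)^1·(+1)^2 = -1.
v=7: a=7^-4·(≡4), b=7^-1·(≡3) mod 7; (4|7)=+1, (3|7)=-1; (−1)^{-4·-1·3}·(+1)^-1·(-1)^-4 = +1.
v=29: a=29^-2·(≡3), b=29^0·(≡3) mod 29; (3|29)=-1, (3|29)=-1; (−1)^{-2·0·14}·(-1)^0·(-1)^-2 = +1.
v=3: a=3^10·(≡2), b=3^2·(≡1) mod 3; (2|3)=-1, (1|3)=+1; (−1)^{10·2·1}·(-1)^2·(+1)^10 = +1.
v=23: a=23^2·(≡6), b=23^1·(≡18) mod 23; (6|23)=+1, (18|23)=+1; (−1)^{2·1·11}·(+1)^1·(+1)^2 = +1.
v=∞: -559 < 0 and 202947745 > 0  ⇒  (a,b)_∞ = +1.
|Ram(-559, 202947745)| = 2, even; anisotropic at {11, 41}.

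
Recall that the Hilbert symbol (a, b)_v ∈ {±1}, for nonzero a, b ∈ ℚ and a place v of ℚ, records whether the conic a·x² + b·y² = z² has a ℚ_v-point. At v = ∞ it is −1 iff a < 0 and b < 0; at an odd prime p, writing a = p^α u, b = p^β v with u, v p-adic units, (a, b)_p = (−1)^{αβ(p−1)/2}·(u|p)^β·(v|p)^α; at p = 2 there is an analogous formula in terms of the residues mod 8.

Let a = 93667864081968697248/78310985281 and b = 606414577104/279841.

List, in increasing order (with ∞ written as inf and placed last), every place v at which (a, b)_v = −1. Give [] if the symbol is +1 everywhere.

(a, b) ≡ (442, 21) mod (ℚ^×)²; places V = {2, 3, 7, 13, 17, 23, 43, ∞}.
(a,b)_23: α=-8, u≡19; β=-4, v≡10 (mod 23); (19|23)=-1, (10|23)=-1; sign (−1)^0·-1^-4·-1^-8 = +1.
(a,b)_43: α=2, u≡5; β=0, v≡17 (mod 43); (5|43)=-1, (17|43)=+1; sign (−1)^0·-1^0·+1^2 = +1.
(a,b)_7: α=6, u≡2; β=5, v≡3 (mod 7); (2|7)=+1, (3|7)=-1; sign (−1)^0·+1^5·-1^6 = +1.
(a,b)_2: α=5, β=4; u≡5, v≡5 (mod 8); ε(u)ε(v)=0·0, αω(v)=5·1, βω(u)=4·1; sum ≡ 1  ⇒  -1.
(a,b)_17: α=5, u≡2; β=4, v≡15 (mod 17); (2|17)=+1, (15|17)=+1; sign (−1)^0·+1^4·+1^5 = +1.
(a,b)_13: α=1, u≡6; β=0, v≡8 (mod 13); (6|13)=-1, (8|13)=-1; sign (−1)^0·-1^0·-1^1 = -1.
(a,b)_3: α=6, u≡1; β=3, v≡1 (mod 3); (1|3)=+1, (1|3)=+1; sign (−1)^0·+1^3·+1^6 = +1.
(a,b)_∞: sgn(442)=+, sgn(21)=+, so +1.
|Ram(442, 21)| = 2, even; anisotropic at {2, 13}.

[2, 13]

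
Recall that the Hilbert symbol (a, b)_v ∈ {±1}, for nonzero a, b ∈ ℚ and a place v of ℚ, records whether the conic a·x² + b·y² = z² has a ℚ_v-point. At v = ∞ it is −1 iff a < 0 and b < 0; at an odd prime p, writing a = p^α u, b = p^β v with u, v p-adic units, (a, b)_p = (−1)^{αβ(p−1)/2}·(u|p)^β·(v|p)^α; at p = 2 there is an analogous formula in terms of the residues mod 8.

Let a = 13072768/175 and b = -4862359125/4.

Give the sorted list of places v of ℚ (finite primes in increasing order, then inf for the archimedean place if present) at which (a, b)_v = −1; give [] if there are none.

[2, 7]

(a, b) ≡ (1429834, -2401165) mod (ℚ^×)²; places V = {2, 3, 5, 7, 13, 17, 41, 47, 53, ∞}.
(a,b)_13: α=0, u≡12; β=1, v≡4 (mod 13); (12|13)=+1, (4|13)=+1; sign (−1)^0·+1^1·+1^0 = +1.
(a,b)_∞: sgn(1429834)=+, sgn(-2401165)=−, so +1.
(a,b)_53: α=1, u≡46; β=1, v≡1 (mod 53); (46|53)=+1, (1|53)=+1; sign (−1)^0·+1^1·+1^1 = +1.
(a,b)_5: α=-2, u≡4; β=3, v≡3 (mod 5); (4|5)=+1, (3|5)=-1; sign (−1)^0·+1^3·-1^-2 = +1.
(a,b)_41: α=1, u≡29; β=1, v≡14 (mod 41); (29|41)=-1, (14|41)=-1; sign (−1)^0·-1^1·-1^1 = +1.
(a,b)_17: α=0, u≡8; β=1, v≡4 (mod 17); (8|17)=+1, (4|17)=+1; sign (−1)^0·+1^1·+1^0 = +1.
(a,b)_2: α=7, β=-2; u≡5, v≡3 (mod 8); ε(u)ε(v)=0·1, αω(v)=7·1, βω(u)=-2·1; sum ≡ 1  ⇒  -1.
(a,b)_7: α=-1, u≡4; β=0, v≡5 (mod 7); (4|7)=+1, (5|7)=-1; sign (−1)^0·+1^0·-1^-1 = -1.
(a,b)_47: α=1, u≡11; β=0, v≡18 (mod 47); (11|47)=-1, (18|47)=+1; sign (−1)^0·-1^0·+1^1 = +1.
(a,b)_3: α=0, u≡1; β=4, v≡2 (mod 3); (1|3)=+1, (2|3)=-1; sign (−1)^0·+1^4·-1^0 = +1.
(1429834, -2401165 / ℚ) ramifies at {2, 7}: a division algebra.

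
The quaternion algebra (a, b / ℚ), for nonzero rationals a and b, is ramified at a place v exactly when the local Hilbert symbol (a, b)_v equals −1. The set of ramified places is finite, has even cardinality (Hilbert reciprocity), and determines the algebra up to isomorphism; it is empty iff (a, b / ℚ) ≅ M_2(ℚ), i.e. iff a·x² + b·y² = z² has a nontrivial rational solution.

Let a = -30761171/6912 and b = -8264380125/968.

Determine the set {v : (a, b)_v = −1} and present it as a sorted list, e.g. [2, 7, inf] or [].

[2, 3, 5, 19, 29, 37, 47, inf]

Mod squares: a ≡ -5217, b ≡ -661150410. Check v ∈ {∞, 2, 3, 5, 7, 11, 19, 23, 29, 37, 47}.
v=2: v_2(a)=-8, v_2(b)=-3; units ≡ 7, 3 (mod 8); ε·ε+αω+βω = 1·1+-8·1+-3·0 ≡ 1  ⇒  (a,b)_2 = -1.
v=11: a=11^0·(≡8), b=11^-2·(≡4) mod 11; (8|11)=-1, (4|11)=+1; (−1)^{0·-2·5}·(-1)^-2·(+1)^0 = +1.
v=19: a=19^2·(≡18), b=19^1·(≡14) mod 19; (18|19)=-1, (14|19)=-1; (−1)^{2·1·9}·(-1)^1·(-1)^2 = -1.
v=7: a=7^2·(≡3), b=7^0·(≡3) mod 7; (3|7)=-1, (3|7)=-1; (−1)^{2·0·3}·(-1)^0·(-1)^2 = +1.
v=37: a=37^1·(≡36), b=37^1·(≡2) mod 37; (36|37)=+1, (2|37)=-1; (−1)^{1·1·18}·(+1)^1·(-1)^1 = -1.
v=∞: -5217 < 0 and -661150410 < 0  ⇒  (a,b)_∞ = -1.
v=29: a=29^0·(≡26), b=29^1·(≡26) mod 29; (26|29)=-1, (26|29)=-1; (−1)^{0·1·14}·(-1)^1·(-1)^0 = -1.
v=5: a=5^0·(≡2), b=5^3·(≡3) mod 5; (2|5)=-1, (3|5)=-1; (−1)^{0·3·2}·(-1)^3·(-1)^0 = -1.
v=3: a=3^-3·(≡1), b=3^1·(≡1) mod 3; (1|3)=+1, (1|3)=+1; (−1)^{-3·1·1}·(+1)^1·(+1)^-3 = -1.
v=47: a=47^1·(≡41), b=47^1·(≡43) mod 47; (41|47)=-1, (43|47)=-1; (−1)^{1·1·23}·(-1)^1·(-1)^1 = -1.
v=23: a=23^0·(≡13), b=23^1·(≡3) mod 23; (13|23)=+1, (3|23)=+1; (−1)^{0·1·11}·(+1)^1·(+1)^0 = +1.
Ram(-5217, -661150410) = {2, 3, 5, 19, 29, 37, 47, ∞}; no ℚ_2-point on the conic.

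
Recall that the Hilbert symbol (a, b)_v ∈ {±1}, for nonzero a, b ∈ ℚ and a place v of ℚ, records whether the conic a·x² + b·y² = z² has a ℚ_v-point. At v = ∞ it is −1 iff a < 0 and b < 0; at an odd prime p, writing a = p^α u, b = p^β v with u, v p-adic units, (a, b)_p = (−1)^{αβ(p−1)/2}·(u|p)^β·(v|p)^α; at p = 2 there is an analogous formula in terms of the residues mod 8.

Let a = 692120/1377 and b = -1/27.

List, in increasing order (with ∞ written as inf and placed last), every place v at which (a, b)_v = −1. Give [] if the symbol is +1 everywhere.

[2, 5, 11, 17]

Mod squares: a ≡ 24310, b ≡ -3. Check v ∈ {∞, 2, 3, 5, 11, 13, 17}.
v=∞: 24310 > 0 and -3 < 0  ⇒  (a,b)_∞ = +1.
v=3: a=3^-4·(≡1), b=3^-3·(≡2) mod 3; (1|3)=+1, (2|3)=-1; (−1)^{-4·-3·1}·(+1)^-3·(-1)^-4 = +1.
v=2: v_2(a)=3, v_2(b)=0; units ≡ 3, 5 (mod 8); ε·ε+αω+βω = 1·0+3·1+0·1 ≡ 1  ⇒  (a,b)_2 = -1.
v=13: a=13^1·(≡8), b=13^0·(≡12) mod 13; (8|13)=-1, (12|13)=+1; (−1)^{1·0·6}·(-1)^0·(+1)^1 = +1.
v=11: a=11^3·(≡7), b=11^0·(≡2) mod 11; (7|11)=-1, (2|11)=-1; (−1)^{3·0·5}·(-1)^0·(-1)^3 = -1.
v=5: a=5^1·(≡2), b=5^0·(≡2) mod 5; (2|5)=-1, (2|5)=-1; (−1)^{1·0·2}·(-1)^0·(-1)^1 = -1.
v=17: a=17^-1·(≡13), b=17^0·(≡5) mod 17; (13|17)=+1, (5|17)=-1; (−1)^{-1·0·8}·(+1)^0·(-1)^-1 = -1.
(24310, -3 / ℚ) ramifies at {2, 5, 11, 17}: a division algebra.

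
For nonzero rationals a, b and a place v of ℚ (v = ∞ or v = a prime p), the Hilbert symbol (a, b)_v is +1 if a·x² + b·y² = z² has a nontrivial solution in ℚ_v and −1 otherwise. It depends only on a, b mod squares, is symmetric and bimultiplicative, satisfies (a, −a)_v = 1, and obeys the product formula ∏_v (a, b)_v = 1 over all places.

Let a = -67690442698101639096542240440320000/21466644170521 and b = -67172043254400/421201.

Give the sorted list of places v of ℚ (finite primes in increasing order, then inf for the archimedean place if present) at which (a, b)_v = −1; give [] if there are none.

[29, inf]

Mod squares: a ≡ -971413, b ≡ -1942826. Check v ∈ {∞, 2, 3, 5, 7, 11, 19, 29, 41, 43, 59}.
v=2: v_2(a)=24, v_2(b)=7; units ≡ 3, 3 (mod 8); ε·ε+αω+βω = 1·1+24·1+7·1 ≡ 0  ⇒  (a,b)_2 = +1.
v=19: a=19^1·(≡15), b=19^1·(≡17) mod 19; (15|19)=-1, (17|19)=+1; (−1)^{1·1·9}·(-1)^1·(+1)^1 = +1.
v=59: a=59^-4·(≡5), b=59^-2·(≡6) mod 59; (5|59)=+1, (6|59)=-1; (−1)^{-4·-2·29}·(+1)^-2·(-1)^-4 = +1.
v=3: a=3^2·(≡2), b=3^2·(≡1) mod 3; (2|3)=-1, (1|3)=+1; (−1)^{2·2·1}·(-1)^2·(+1)^2 = +1.
v=29: a=29^3·(≡12), b=29^1·(≡13) mod 29; (12|29)=-1, (13|29)=+1; (−1)^{3·1·14}·(-1)^1·(+1)^3 = -1.
v=∞: -971413 < 0 and -1942826 < 0  ⇒  (a,b)_∞ = -1.
v=41: a=41^3·(≡33), b=41^1·(≡23) mod 41; (33|41)=+1, (23|41)=+1; (−1)^{3·1·20}·(+1)^1·(+1)^3 = +1.
v=43: a=43^3·(≡8), b=43^1·(≡16) mod 43; (8|43)=-1, (16|43)=+1; (−1)^{3·1·21}·(-1)^1·(+1)^3 = +1.
v=11: a=11^-6·(≡2), b=11^-2·(≡3) mod 11; (2|11)=-1, (3|11)=+1; (−1)^{-6·-2·5}·(-1)^-2·(+1)^-6 = +1.
v=7: a=7^10·(≡5), b=7^4·(≡6) mod 7; (5|7)=-1, (6|7)=-1; (−1)^{10·4·3}·(-1)^4·(-1)^10 = +1.
v=5: a=5^4·(≡3), b=5^2·(≡4) mod 5; (3|5)=-1, (4|5)=+1; (−1)^{4·2·2}·(-1)^2·(+1)^4 = +1.
(-971413, -1942826 / ℚ) ramifies at {29, ∞}: a division algebra.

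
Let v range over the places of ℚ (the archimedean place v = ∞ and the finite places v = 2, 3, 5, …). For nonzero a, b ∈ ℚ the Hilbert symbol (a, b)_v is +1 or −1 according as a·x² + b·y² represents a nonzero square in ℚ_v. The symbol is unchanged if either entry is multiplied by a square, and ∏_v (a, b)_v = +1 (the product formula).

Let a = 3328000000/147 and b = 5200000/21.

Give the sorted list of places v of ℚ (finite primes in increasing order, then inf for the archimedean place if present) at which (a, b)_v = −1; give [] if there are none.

[3, 13]

(a, b) ≡ (39, 2730) mod (ℚ^×)²; places V = {2, 3, 5, 7, 13, ∞}.
(a,b)_5: α=6, u≡1; β=5, v≡4 (mod 5); (1|5)=+1, (4|5)=+1; sign (−1)^0·+1^5·+1^6 = +1.
(a,b)_7: α=-2, u≡1; β=-1, v≡5 (mod 7); (1|7)=+1, (5|7)=-1; sign (−1)^0·+1^-1·-1^-2 = +1.
(a,b)_3: α=-1, u≡1; β=-1, v≡1 (mod 3); (1|3)=+1, (1|3)=+1; sign (−1)^1·+1^-1·+1^-1 = -1.
(a,b)_13: α=1, u≡12; β=1, v≡2 (mod 13); (12|13)=+1, (2|13)=-1; sign (−1)^0·+1^1·-1^1 = -1.
(a,b)_2: α=14, β=7; u≡7, v≡5 (mod 8); ε(u)ε(v)=1·0, αω(v)=14·1, βω(u)=7·0; sum ≡ 0  ⇒  +1.
(a,b)_∞: sgn(39)=+, sgn(2730)=+, so +1.
(39, 2730 / ℚ) ramifies at {3, 13}: a division algebra.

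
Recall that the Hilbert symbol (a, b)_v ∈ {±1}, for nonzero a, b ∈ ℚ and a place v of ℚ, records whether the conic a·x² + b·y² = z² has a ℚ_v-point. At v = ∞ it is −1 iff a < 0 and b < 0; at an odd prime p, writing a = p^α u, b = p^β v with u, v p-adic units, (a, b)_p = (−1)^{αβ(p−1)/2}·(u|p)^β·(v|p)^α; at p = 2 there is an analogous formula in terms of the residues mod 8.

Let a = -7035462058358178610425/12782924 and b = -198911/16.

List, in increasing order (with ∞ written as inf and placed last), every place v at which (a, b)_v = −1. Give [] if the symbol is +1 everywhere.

[11, inf]

(a, b) ≡ (-5715523, -551) mod (ℚ^×)²; places V = {2, 3, 5, 7, 11, 13, 19, 23, 29, 41, ∞}.
(a,b)_13: α=2, u≡11; β=0, v≡5 (mod 13); (11|13)=-1, (5|13)=-1; sign (−1)^0·-1^0·-1^2 = +1.
(a,b)_19: α=7, u≡10; β=3, v≡16 (mod 19); (10|19)=-1, (16|19)=+1; sign (−1)^1·-1^3·+1^7 = +1.
(a,b)_29: α=3, u≡10; β=1, v≡19 (mod 29); (10|29)=-1, (19|29)=-1; sign (−1)^0·-1^1·-1^3 = +1.
(a,b)_7: α=-4, u≡5; β=0, v≡4 (mod 7); (5|7)=-1, (4|7)=+1; sign (−1)^0·-1^0·+1^-4 = +1.
(a,b)_11: α=-3, u≡4; β=0, v≡7 (mod 11); (4|11)=+1, (7|11)=-1; sign (−1)^0·+1^0·-1^-3 = -1.
(a,b)_5: α=2, u≡2; β=0, v≡4 (mod 5); (2|5)=-1, (4|5)=+1; sign (−1)^0·-1^0·+1^2 = +1.
(a,b)_23: α=1, u≡19; β=0, v≡1 (mod 23); (19|23)=-1, (1|23)=+1; sign (−1)^0·-1^0·+1^1 = +1.
(a,b)_∞: sgn(-5715523)=−, sgn(-551)=−, so -1.
(a,b)_2: α=-2, β=-4; u≡5, v≡1 (mod 8); ε(u)ε(v)=0·0, αω(v)=-2·0, βω(u)=-4·1; sum ≡ 0  ⇒  +1.
(a,b)_41: α=1, u≡19; β=0, v≡9 (mod 41); (19|41)=-1, (9|41)=+1; sign (−1)^0·-1^0·+1^1 = +1.
(a,b)_3: α=4, u≡2; β=0, v≡1 (mod 3); (2|3)=-1, (1|3)=+1; sign (−1)^0·-1^0·+1^4 = +1.
Ram(-5715523, -551) = {11, ∞}; no ℚ_11-point on the conic.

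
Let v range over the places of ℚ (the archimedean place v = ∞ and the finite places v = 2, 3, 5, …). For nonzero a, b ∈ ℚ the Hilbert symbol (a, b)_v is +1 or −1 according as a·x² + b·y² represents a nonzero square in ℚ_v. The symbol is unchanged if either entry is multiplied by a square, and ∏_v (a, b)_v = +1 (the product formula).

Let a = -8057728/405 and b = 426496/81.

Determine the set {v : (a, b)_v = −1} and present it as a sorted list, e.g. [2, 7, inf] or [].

[2, 7]

Mod squares: a ≡ -1190, b ≡ 34. Check v ∈ {∞, 2, 3, 5, 7, 17, 23}.
v=3: a=3^-4·(≡1), b=3^-4·(≡1) mod 3; (1|3)=+1, (1|3)=+1; (−1)^{-4·-4·1}·(+1)^-4·(+1)^-4 = +1.
v=23: a=23^2·(≡16), b=23^0·(≡14) mod 23; (16|23)=+1, (14|23)=-1; (−1)^{2·0·11}·(+1)^0·(-1)^2 = +1.
v=7: a=7^1·(≡3), b=7^2·(≡6) mod 7; (3|7)=-1, (6|7)=-1; (−1)^{1·2·3}·(-1)^2·(-1)^1 = -1.
v=2: v_2(a)=7, v_2(b)=9; units ≡ 5, 1 (mod 8); ε·ε+αω+βω = 0·0+7·0+9·1 ≡ 1  ⇒  (a,b)_2 = -1.
v=∞: -1190 < 0 and 34 > 0  ⇒  (a,b)_∞ = +1.
v=17: a=17^1·(≡8), b=17^1·(≡1) mod 17; (8|17)=+1, (1|17)=+1; (−1)^{1·1·8}·(+1)^1·(+1)^1 = +1.
v=5: a=5^-1·(≡2), b=5^0·(≡1) mod 5; (2|5)=-1, (1|5)=+1; (−1)^{-1·0·2}·(-1)^0·(+1)^-1 = +1.
(-1190, 34 / ℚ) ramifies at {2, 7}: a division algebra.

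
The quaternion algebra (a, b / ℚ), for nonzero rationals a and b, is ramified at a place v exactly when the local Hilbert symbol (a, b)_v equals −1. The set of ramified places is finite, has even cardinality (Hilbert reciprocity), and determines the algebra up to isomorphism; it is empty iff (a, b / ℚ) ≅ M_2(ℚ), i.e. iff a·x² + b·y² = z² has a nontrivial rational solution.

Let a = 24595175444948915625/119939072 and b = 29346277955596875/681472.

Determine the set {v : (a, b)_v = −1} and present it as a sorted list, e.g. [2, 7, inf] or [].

(a, b) ≡ (3570, 13090) mod (ℚ^×)²; places V = {2, 3, 5, 7, 11, 13, 17, ∞}.
(a,b)_∞: sgn(3570)=+, sgn(13090)=+, so +1.
(a,b)_5: α=5, u≡4; β=5, v≡3 (mod 5); (4|5)=+1, (3|5)=-1; sign (−1)^0·+1^5·-1^5 = -1.
(a,b)_17: α=1, u≡12; β=1, v≡5 (mod 17); (12|17)=-1, (5|17)=-1; sign (−1)^0·-1^1·-1^1 = +1.
(a,b)_13: α=4, u≡7; β=2, v≡1 (mod 13); (7|13)=-1, (1|13)=+1; sign (−1)^0·-1^2·+1^4 = +1.
(a,b)_3: α=9, u≡2; β=4, v≡1 (mod 3); (2|3)=-1, (1|3)=+1; sign (−1)^0·-1^4·+1^9 = +1.
(a,b)_2: α=-13, β=-9; u≡1, v≡1 (mod 8); ε(u)ε(v)=0·0, αω(v)=-13·0, βω(u)=-9·0; sum ≡ 0  ⇒  +1.
(a,b)_7: α=7, u≡5; β=9, v≡1 (mod 7); (5|7)=-1, (1|7)=+1; sign (−1)^1·-1^9·+1^7 = +1.
(a,b)_11: α=-4, u≡2; β=-3, v≡7 (mod 11); (2|11)=-1, (7|11)=-1; sign (−1)^0·-1^-3·-1^-4 = -1.
Ram(3570, 13090) = {5, 11}; no ℚ_5-point on the conic.

[5, 11]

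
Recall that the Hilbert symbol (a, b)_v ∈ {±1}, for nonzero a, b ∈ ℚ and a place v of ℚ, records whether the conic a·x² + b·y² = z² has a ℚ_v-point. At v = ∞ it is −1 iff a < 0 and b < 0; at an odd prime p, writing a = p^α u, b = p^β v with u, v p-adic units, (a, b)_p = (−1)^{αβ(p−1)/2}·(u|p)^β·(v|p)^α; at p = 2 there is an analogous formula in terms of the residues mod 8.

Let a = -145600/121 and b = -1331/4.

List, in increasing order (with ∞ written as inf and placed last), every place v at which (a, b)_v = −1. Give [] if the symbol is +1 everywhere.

[7, 11, 13, inf]

Mod squares: a ≡ -91, b ≡ -11. Check v ∈ {∞, 2, 5, 7, 11, 13}.
v=13: a=13^1·(≡8), b=13^0·(≡2) mod 13; (8|13)=-1, (2|13)=-1; (−1)^{1·0·6}·(-1)^0·(-1)^1 = -1.
v=∞: -91 < 0 and -11 < 0  ⇒  (a,b)_∞ = -1.
v=11: a=11^-2·(≡7), b=11^3·(≡8) mod 11; (7|11)=-1, (8|11)=-1; (−1)^{-2·3·5}·(-1)^3·(-1)^-2 = -1.
v=5: a=5^2·(≡1), b=5^0·(≡1) mod 5; (1|5)=+1, (1|5)=+1; (−1)^{2·0·2}·(+1)^0·(+1)^2 = +1.
v=2: v_2(a)=6, v_2(b)=-2; units ≡ 5, 5 (mod 8); ε·ε+αω+βω = 0·0+6·1+-2·1 ≡ 0  ⇒  (a,b)_2 = +1.
v=7: a=7^1·(≡2), b=7^0·(≡5) mod 7; (2|7)=+1, (5|7)=-1; (−1)^{1·0·3}·(+1)^0·(-1)^1 = -1.
Ram(-91, -11) = {7, 11, 13, ∞}; no ℚ_7-point on the conic.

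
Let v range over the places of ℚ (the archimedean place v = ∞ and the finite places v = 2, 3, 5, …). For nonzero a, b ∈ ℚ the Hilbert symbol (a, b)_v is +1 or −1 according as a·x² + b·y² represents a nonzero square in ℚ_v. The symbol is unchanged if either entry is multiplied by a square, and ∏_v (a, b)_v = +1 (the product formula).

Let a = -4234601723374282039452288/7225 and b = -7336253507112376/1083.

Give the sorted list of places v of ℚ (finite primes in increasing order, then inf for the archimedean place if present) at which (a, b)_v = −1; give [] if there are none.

Mod squares: a ≡ -35002, b ≡ -7482. Check v ∈ {∞, 2, 3, 5, 7, 11, 17, 19, 29, 37, 43}.
v=7: a=7^2·(≡6), b=7^4·(≡4) mod 7; (6|7)=-1, (4|7)=+1; (−1)^{2·4·3}·(-1)^4·(+1)^2 = +1.
v=19: a=19^0·(≡14), b=19^-2·(≡16) mod 19; (14|19)=-1, (16|19)=+1; (−1)^{0·-2·9}·(-1)^-2·(+1)^0 = +1.
v=37: a=37^3·(≡16), b=37^2·(≡19) mod 37; (16|37)=+1, (19|37)=-1; (−1)^{3·2·18}·(+1)^2·(-1)^3 = -1.
v=17: a=17^-2·(≡15), b=17^0·(≡13) mod 17; (15|17)=+1, (13|17)=+1; (−1)^{-2·0·8}·(+1)^0·(+1)^-2 = +1.
v=43: a=43^5·(≡22), b=43^3·(≡16) mod 43; (22|43)=-1, (16|43)=+1; (−1)^{5·3·21}·(-1)^3·(+1)^5 = +1.
v=11: a=11^3·(≡7), b=11^2·(≡3) mod 11; (7|11)=-1, (3|11)=+1; (−1)^{3·2·5}·(-1)^2·(+1)^3 = +1.
v=29: a=29^2·(≡25), b=29^1·(≡11) mod 29; (25|29)=+1, (11|29)=-1; (−1)^{2·1·14}·(+1)^1·(-1)^2 = +1.
v=∞: -35002 < 0 and -7482 < 0  ⇒  (a,b)_∞ = -1.
v=3: a=3^4·(≡2), b=3^-1·(≡2) mod 3; (2|3)=-1, (2|3)=-1; (−1)^{4·-1·1}·(-1)^-1·(-1)^4 = -1.
v=2: v_2(a)=7, v_2(b)=3; units ≡ 3, 3 (mod 8); ε·ε+αω+βω = 1·1+7·1+3·1 ≡ 1  ⇒  (a,b)_2 = -1.
v=5: a=5^-2·(≡3), b=5^0·(≡3) mod 5; (3|5)=-1, (3|5)=-1; (−1)^{-2·0·2}·(-1)^0·(-1)^-2 = +1.
(-35002, -7482 / ℚ) ramifies at {2, 3, 37, ∞}: a division algebra.

[2, 3, 37, inf]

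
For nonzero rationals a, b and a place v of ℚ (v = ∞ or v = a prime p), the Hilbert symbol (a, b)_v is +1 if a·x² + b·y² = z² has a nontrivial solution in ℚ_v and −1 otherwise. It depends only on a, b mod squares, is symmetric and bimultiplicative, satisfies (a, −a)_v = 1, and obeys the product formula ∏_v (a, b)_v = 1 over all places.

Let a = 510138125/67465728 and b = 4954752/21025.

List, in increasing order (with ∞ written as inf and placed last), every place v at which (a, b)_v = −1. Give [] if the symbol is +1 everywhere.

[7, 17, 19, 23]

Mod squares: a ≡ 4522, b ≡ 8602. Check v ∈ {∞, 2, 3, 5, 7, 11, 17, 19, 23, 29}.
v=11: a=11^-4·(≡9), b=11^1·(≡1) mod 11; (9|11)=+1, (1|11)=+1; (−1)^{-4·1·5}·(+1)^1·(+1)^-4 = +1.
v=5: a=5^4·(≡2), b=5^-2·(≡2) mod 5; (2|5)=-1, (2|5)=-1; (−1)^{4·-2·2}·(-1)^-2·(-1)^4 = +1.
v=29: a=29^0·(≡2), b=29^-2·(≡18) mod 29; (2|29)=-1, (18|29)=-1; (−1)^{0·-2·14}·(-1)^-2·(-1)^0 = +1.
v=2: v_2(a)=-9, v_2(b)=7; units ≡ 5, 5 (mod 8); ε·ε+αω+βω = 0·0+-9·1+7·1 ≡ 0  ⇒  (a,b)_2 = +1.
v=23: a=23^0·(≡22), b=23^1·(≡2) mod 23; (22|23)=-1, (2|23)=+1; (−1)^{0·1·11}·(-1)^1·(+1)^0 = -1.
v=19: a=19^3·(≡12), b=19^0·(≡18) mod 19; (12|19)=-1, (18|19)=-1; (−1)^{3·0·9}·(-1)^0·(-1)^3 = -1.
v=3: a=3^-2·(≡1), b=3^2·(≡1) mod 3; (1|3)=+1, (1|3)=+1; (−1)^{-2·2·1}·(+1)^2·(+1)^-2 = +1.
v=17: a=17^1·(≡12), b=17^1·(≡15) mod 17; (12|17)=-1, (15|17)=+1; (−1)^{1·1·8}·(-1)^1·(+1)^1 = -1.
v=7: a=7^1·(≡1), b=7^0·(≡3) mod 7; (1|7)=+1, (3|7)=-1; (−1)^{1·0·3}·(+1)^0·(-1)^1 = -1.
v=∞: 4522 > 0 and 8602 > 0  ⇒  (a,b)_∞ = +1.
(4522, 8602 / ℚ) ramifies at {7, 17, 19, 23}: a division algebra.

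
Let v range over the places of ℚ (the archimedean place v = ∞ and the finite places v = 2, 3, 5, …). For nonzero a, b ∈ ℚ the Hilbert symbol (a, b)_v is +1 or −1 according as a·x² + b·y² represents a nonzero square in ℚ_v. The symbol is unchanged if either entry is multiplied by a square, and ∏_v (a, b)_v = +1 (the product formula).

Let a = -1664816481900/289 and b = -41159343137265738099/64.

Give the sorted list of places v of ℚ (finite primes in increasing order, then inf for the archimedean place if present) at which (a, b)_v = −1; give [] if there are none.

(a, b) ≡ (-19, -62491) mod (ℚ^×)²; places V = {2, 3, 5, 11, 13, 17, 19, 23, ∞}.
(a,b)_3: α=4, u≡2; β=6, v≡2 (mod 3); (2|3)=-1, (2|3)=-1; sign (−1)^0·-1^6·-1^4 = +1.
(a,b)_∞: sgn(-19)=−, sgn(-62491)=−, so -1.
(a,b)_5: α=2, u≡1; β=0, v≡4 (mod 5); (1|5)=+1, (4|5)=+1; sign (−1)^0·+1^0·+1^2 = +1.
(a,b)_23: α=2, u≡6; β=3, v≡11 (mod 23); (6|23)=+1, (11|23)=-1; sign (−1)^0·+1^3·-1^2 = +1.
(a,b)_13: α=2, u≡6; β=3, v≡3 (mod 13); (6|13)=-1, (3|13)=+1; sign (−1)^0·-1^3·+1^2 = -1.
(a,b)_11: α=2, u≡5; β=3, v≡6 (mod 11); (5|11)=+1, (6|11)=-1; sign (−1)^0·+1^3·-1^2 = +1.
(a,b)_17: α=-2, u≡13; β=4, v≡15 (mod 17); (13|17)=+1, (15|17)=+1; sign (−1)^0·+1^4·+1^-2 = +1.
(a,b)_2: α=2, β=-6; u≡5, v≡5 (mod 8); ε(u)ε(v)=0·0, αω(v)=2·1, βω(u)=-6·1; sum ≡ 0  ⇒  +1.
(a,b)_19: α=1, u≡13; β=1, v≡5 (mod 19); (13|19)=-1, (5|19)=+1; sign (−1)^1·-1^1·+1^1 = +1.
(-19, -62491 / ℚ) ramifies at {13, ∞}: a division algebra.

[13, inf]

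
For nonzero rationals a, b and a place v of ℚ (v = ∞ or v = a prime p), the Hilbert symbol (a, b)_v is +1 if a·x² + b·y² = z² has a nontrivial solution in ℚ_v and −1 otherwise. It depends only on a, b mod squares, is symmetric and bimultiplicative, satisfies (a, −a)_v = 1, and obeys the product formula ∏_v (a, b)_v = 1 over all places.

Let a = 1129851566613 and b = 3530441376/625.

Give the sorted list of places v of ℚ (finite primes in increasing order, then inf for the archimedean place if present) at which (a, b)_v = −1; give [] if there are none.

[2, 19]

Mod squares: a ≡ 133, b ≡ 154. Check v ∈ {∞, 2, 3, 5, 7, 11, 19}.
v=∞: 133 > 0 and 154 > 0  ⇒  (a,b)_∞ = +1.
v=11: a=11^2·(≡9), b=11^1·(≡3) mod 11; (9|11)=+1, (3|11)=+1; (−1)^{2·1·5}·(+1)^1·(+1)^2 = +1.
v=7: a=7^5·(≡6), b=7^3·(≡2) mod 7; (6|7)=-1, (2|7)=+1; (−1)^{5·3·3}·(-1)^3·(+1)^5 = +1.
v=19: a=19^3·(≡5), b=19^2·(≡13) mod 19; (5|19)=+1, (13|19)=-1; (−1)^{3·2·9}·(+1)^2·(-1)^3 = -1.
v=5: a=5^0·(≡3), b=5^-4·(≡1) mod 5; (3|5)=-1, (1|5)=+1; (−1)^{0·-4·2}·(-1)^-4·(+1)^0 = +1.
v=3: a=3^4·(≡1), b=3^4·(≡1) mod 3; (1|3)=+1, (1|3)=+1; (−1)^{4·4·1}·(+1)^4·(+1)^4 = +1.
v=2: v_2(a)=0, v_2(b)=5; units ≡ 5, 5 (mod 8); ε·ε+αω+βω = 0·0+0·1+5·1 ≡ 1  ⇒  (a,b)_2 = -1.
|Ram(133, 154)| = 2, even; anisotropic at {2, 19}.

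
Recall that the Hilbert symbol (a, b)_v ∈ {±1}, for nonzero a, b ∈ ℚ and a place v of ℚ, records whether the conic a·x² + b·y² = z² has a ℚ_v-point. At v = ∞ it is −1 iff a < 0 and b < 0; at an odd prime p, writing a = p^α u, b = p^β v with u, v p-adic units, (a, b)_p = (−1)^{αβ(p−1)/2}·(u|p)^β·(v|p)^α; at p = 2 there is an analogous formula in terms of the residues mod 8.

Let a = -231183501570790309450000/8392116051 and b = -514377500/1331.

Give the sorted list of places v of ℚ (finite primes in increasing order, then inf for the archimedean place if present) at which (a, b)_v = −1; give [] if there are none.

(a, b) ≡ (-12155, -46189) mod (ℚ^×)²; places V = {2, 3, 5, 7, 11, 13, 17, 19, 31, 37, ∞}.
(a,b)_3: α=-8, u≡1; β=0, v≡2 (mod 3); (1|3)=+1, (2|3)=-1; sign (−1)^0·+1^0·-1^-8 = +1.
(a,b)_13: α=3, u≡9; β=1, v≡3 (mod 13); (9|13)=+1, (3|13)=+1; sign (−1)^0·+1^1·+1^3 = +1.
(a,b)_5: α=5, u≡1; β=4, v≡1 (mod 5); (1|5)=+1, (1|5)=+1; sign (−1)^0·+1^4·+1^5 = +1.
(a,b)_∞: sgn(-12155)=−, sgn(-46189)=−, so -1.
(a,b)_17: α=3, u≡4; β=1, v≡7 (mod 17); (4|17)=+1, (7|17)=-1; sign (−1)^0·+1^1·-1^3 = -1.
(a,b)_7: α=4, u≡2; β=2, v≡1 (mod 7); (2|7)=+1, (1|7)=+1; sign (−1)^0·+1^2·+1^4 = +1.
(a,b)_11: α=-3, u≡7; β=-3, v≡1 (mod 11); (7|11)=-1, (1|11)=+1; sign (−1)^1·-1^-3·+1^-3 = +1.
(a,b)_31: α=-2, u≡16; β=0, v≡9 (mod 31); (16|31)=+1, (9|31)=+1; sign (−1)^0·+1^0·+1^-2 = +1.
(a,b)_2: α=4, β=2; u≡5, v≡3 (mod 8); ε(u)ε(v)=0·1, αω(v)=4·1, βω(u)=2·1; sum ≡ 0  ⇒  +1.
(a,b)_19: α=4, u≡17; β=1, v≡11 (mod 19); (17|19)=+1, (11|19)=+1; sign (−1)^0·+1^1·+1^4 = +1.
(a,b)_37: α=2, u≡19; β=0, v≡22 (mod 37); (19|37)=-1, (22|37)=-1; sign (−1)^0·-1^0·-1^2 = +1.
(-12155, -46189 / ℚ) ramifies at {17, ∞}: a division algebra.

[17, inf]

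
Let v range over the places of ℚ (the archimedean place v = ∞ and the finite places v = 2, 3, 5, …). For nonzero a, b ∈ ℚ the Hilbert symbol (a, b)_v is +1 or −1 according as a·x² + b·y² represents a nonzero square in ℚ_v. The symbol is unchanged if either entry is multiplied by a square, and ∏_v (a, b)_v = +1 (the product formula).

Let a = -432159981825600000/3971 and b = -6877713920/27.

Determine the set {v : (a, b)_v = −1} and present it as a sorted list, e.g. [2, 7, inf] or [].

(a, b) ≡ (-17710, -80598210) mod (ℚ^×)²; places V = {2, 3, 5, 7, 11, 19, 23, 37, 41, ∞}.
(a,b)_11: α=-1, u≡8; β=1, v≡9 (mod 11); (8|11)=-1, (9|11)=+1; sign (−1)^1·-1^1·+1^-1 = +1.
(a,b)_∞: sgn(-17710)=−, sgn(-80598210)=−, so -1.
(a,b)_3: α=6, u≡2; β=-3, v≡1 (mod 3); (2|3)=-1, (1|3)=+1; sign (−1)^0·-1^-3·+1^6 = -1.
(a,b)_23: α=1, u≡1; β=1, v≡14 (mod 23); (1|23)=+1, (14|23)=-1; sign (−1)^1·+1^1·-1^1 = +1.
(a,b)_19: α=-2, u≡1; β=0, v≡2 (mod 19); (1|19)=+1, (2|19)=-1; sign (−1)^0·+1^0·-1^-2 = +1.
(a,b)_5: α=5, u≡3; β=1, v≡3 (mod 5); (3|5)=-1, (3|5)=-1; sign (−1)^0·-1^1·-1^5 = +1.
(a,b)_41: α=2, u≡4; β=1, v≡35 (mod 41); (4|41)=+1, (35|41)=-1; sign (−1)^0·+1^1·-1^2 = +1.
(a,b)_37: α=2, u≡14; β=1, v≡23 (mod 37); (14|37)=-1, (23|37)=-1; sign (−1)^0·-1^1·-1^2 = -1.
(a,b)_2: α=9, β=9; u≡1, v≡7 (mod 8); ε(u)ε(v)=0·1, αω(v)=9·0, βω(u)=9·0; sum ≡ 0  ⇒  +1.
(a,b)_7: α=1, u≡2; β=1, v≡4 (mod 7); (2|7)=+1, (4|7)=+1; sign (−1)^1·+1^1·+1^1 = -1.
(-17710, -80598210 / ℚ) ramifies at {3, 7, 37, ∞}: a division algebra.

[3, 7, 37, inf]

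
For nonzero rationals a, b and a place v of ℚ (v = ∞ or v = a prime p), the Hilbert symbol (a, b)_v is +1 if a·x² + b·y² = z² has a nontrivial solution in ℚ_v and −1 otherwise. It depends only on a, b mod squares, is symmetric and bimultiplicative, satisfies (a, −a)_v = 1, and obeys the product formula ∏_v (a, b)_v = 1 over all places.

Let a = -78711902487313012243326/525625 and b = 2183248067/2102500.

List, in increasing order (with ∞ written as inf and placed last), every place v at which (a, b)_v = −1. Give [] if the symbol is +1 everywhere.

(a, b) ≡ (-3537534, 84227) mod (ℚ^×)²; places V = {2, 3, 5, 7, 11, 13, 19, 23, 29, 31, ∞}.
(a,b)_2: α=1, β=-2; u≡1, v≡3 (mod 8); ε(u)ε(v)=0·1, αω(v)=1·1, βω(u)=-2·0; sum ≡ 1  ⇒  -1.
(a,b)_7: α=3, u≡3; β=2, v≡5 (mod 7); (3|7)=-1, (5|7)=-1; sign (−1)^0·-1^2·-1^3 = -1.
(a,b)_11: α=5, u≡10; β=1, v≡4 (mod 11); (10|11)=-1, (4|11)=+1; sign (−1)^1·-1^1·+1^5 = +1.
(a,b)_31: α=3, u≡1; β=1, v≡9 (mod 31); (1|31)=+1, (9|31)=+1; sign (−1)^1·+1^1·+1^3 = -1.
(a,b)_23: α=2, u≡12; β=2, v≡3 (mod 23); (12|23)=+1, (3|23)=+1; sign (−1)^0·+1^2·+1^2 = +1.
(a,b)_5: α=-4, u≡4; β=-4, v≡3 (mod 5); (4|5)=+1, (3|5)=-1; sign (−1)^0·+1^-4·-1^-4 = +1.
(a,b)_3: α=1, u≡2; β=0, v≡2 (mod 3); (2|3)=-1, (2|3)=-1; sign (−1)^0·-1^0·-1^1 = -1.
(a,b)_∞: sgn(-3537534)=−, sgn(84227)=+, so +1.
(a,b)_19: α=3, u≡3; β=1, v≡4 (mod 19); (3|19)=-1, (4|19)=+1; sign (−1)^1·-1^1·+1^3 = +1.
(a,b)_29: α=-2, u≡17; β=-2, v≡15 (mod 29); (17|29)=-1, (15|29)=-1; sign (−1)^0·-1^-2·-1^-2 = +1.
(a,b)_13: α=3, u≡2; β=1, v≡6 (mod 13); (2|13)=-1, (6|13)=-1; sign (−1)^0·-1^1·-1^3 = +1.
|Ram(-3537534, 84227)| = 4, even; anisotropic at {2, 3, 7, 31}.

[2, 3, 7, 31]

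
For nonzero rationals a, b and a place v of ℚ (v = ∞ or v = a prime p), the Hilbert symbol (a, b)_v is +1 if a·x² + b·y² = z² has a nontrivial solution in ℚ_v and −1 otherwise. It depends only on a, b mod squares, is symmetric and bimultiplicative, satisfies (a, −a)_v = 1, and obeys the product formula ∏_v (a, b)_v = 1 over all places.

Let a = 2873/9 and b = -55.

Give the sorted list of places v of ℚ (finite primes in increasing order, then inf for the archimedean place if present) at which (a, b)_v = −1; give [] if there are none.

[5, 11]

(a, b) ≡ (17, -55) mod (ℚ^×)²; places V = {2, 3, 5, 11, 13, 17, ∞}.
(a,b)_∞: sgn(17)=+, sgn(-55)=−, so +1.
(a,b)_2: α=0, β=0; u≡1, v≡1 (mod 8); ε(u)ε(v)=0·0, αω(v)=0·0, βω(u)=0·0; sum ≡ 0  ⇒  +1.
(a,b)_3: α=-2, u≡2; β=0, v≡2 (mod 3); (2|3)=-1, (2|3)=-1; sign (−1)^0·-1^0·-1^-2 = +1.
(a,b)_13: α=2, u≡12; β=0, v≡10 (mod 13); (12|13)=+1, (10|13)=+1; sign (−1)^0·+1^0·+1^2 = +1.
(a,b)_5: α=0, u≡2; β=1, v≡4 (mod 5); (2|5)=-1, (4|5)=+1; sign (−1)^0·-1^1·+1^0 = -1.
(a,b)_11: α=0, u≡10; β=1, v≡6 (mod 11); (10|11)=-1, (6|11)=-1; sign (−1)^0·-1^1·-1^0 = -1.
(a,b)_17: α=1, u≡15; β=0, v≡13 (mod 17); (15|17)=+1, (13|17)=+1; sign (−1)^0·+1^0·+1^1 = +1.
(17, -55 / ℚ) ramifies at {5, 11}: a division algebra.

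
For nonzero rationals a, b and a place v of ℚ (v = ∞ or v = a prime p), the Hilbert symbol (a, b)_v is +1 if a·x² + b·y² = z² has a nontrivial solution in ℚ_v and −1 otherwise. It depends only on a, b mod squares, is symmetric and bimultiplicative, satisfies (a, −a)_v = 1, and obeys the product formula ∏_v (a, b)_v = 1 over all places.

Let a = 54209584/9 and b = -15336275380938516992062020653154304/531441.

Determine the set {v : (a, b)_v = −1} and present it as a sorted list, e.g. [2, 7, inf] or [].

[13, 29]

Mod squares: a ≡ 3388099, b ≡ -8866. Check v ∈ {∞, 2, 3, 11, 13, 19, 29, 31, 43}.
v=∞: 3388099 > 0 and -8866 < 0  ⇒  (a,b)_∞ = +1.
v=13: a=13^1·(≡4), b=13^3·(≡2) mod 13; (4|13)=+1, (2|13)=-1; (−1)^{1·3·6}·(+1)^3·(-1)^1 = -1.
v=2: v_2(a)=4, v_2(b)=29; units ≡ 3, 7 (mod 8); ε·ε+αω+βω = 1·1+4·0+29·1 ≡ 0  ⇒  (a,b)_2 = +1.
v=31: a=31^0·(≡25), b=31^1·(≡21) mod 31; (25|31)=+1, (21|31)=-1; (−1)^{0·1·15}·(+1)^1·(-1)^0 = +1.
v=3: a=3^-2·(≡1), b=3^-12·(≡2) mod 3; (1|3)=+1, (2|3)=-1; (−1)^{-2·-12·1}·(+1)^-12·(-1)^-2 = +1.
v=43: a=43^1·(≡35), b=43^4·(≡31) mod 43; (35|43)=+1, (31|43)=+1; (−1)^{1·4·21}·(+1)^4·(+1)^1 = +1.
v=11: a=11^1·(≡5), b=11^3·(≡7) mod 11; (5|11)=+1, (7|11)=-1; (−1)^{1·3·5}·(+1)^3·(-1)^1 = +1.
v=29: a=29^1·(≡8), b=29^4·(≡3) mod 29; (8|29)=-1, (3|29)=-1; (−1)^{1·4·14}·(-1)^4·(-1)^1 = -1.
v=19: a=19^1·(≡17), b=19^4·(≡9) mod 19; (17|19)=+1, (9|19)=+1; (−1)^{1·4·9}·(+1)^4·(+1)^1 = +1.
Ram(3388099, -8866) = {13, 29}; no ℚ_13-point on the conic.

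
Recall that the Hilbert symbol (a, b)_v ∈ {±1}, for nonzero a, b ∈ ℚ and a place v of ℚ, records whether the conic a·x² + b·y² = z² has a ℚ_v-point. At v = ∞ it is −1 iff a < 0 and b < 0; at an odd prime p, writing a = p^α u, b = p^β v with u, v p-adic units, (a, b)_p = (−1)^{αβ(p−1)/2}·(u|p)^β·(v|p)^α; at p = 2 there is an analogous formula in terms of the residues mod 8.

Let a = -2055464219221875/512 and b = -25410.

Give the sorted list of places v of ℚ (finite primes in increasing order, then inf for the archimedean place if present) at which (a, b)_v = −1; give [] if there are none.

Mod squares: a ≡ -2310, b ≡ -210. Check v ∈ {∞, 2, 3, 5, 7, 11}.
v=11: a=11^5·(≡2), b=11^2·(≡10) mod 11; (2|11)=-1, (10|11)=-1; (−1)^{5·2·5}·(-1)^2·(-1)^5 = -1.
v=2: v_2(a)=-9, v_2(b)=1; units ≡ 5, 7 (mod 8); ε·ε+αω+βω = 0·1+-9·0+1·1 ≡ 1  ⇒  (a,b)_2 = -1.
v=5: a=5^5·(≡2), b=5^1·(≡3) mod 5; (2|5)=-1, (3|5)=-1; (−1)^{5·1·2}·(-1)^1·(-1)^5 = +1.
v=∞: -2310 < 0 and -210 < 0  ⇒  (a,b)_∞ = -1.
v=7: a=7^5·(≡5), b=7^1·(≡3) mod 7; (5|7)=-1, (3|7)=-1; (−1)^{5·1·3}·(-1)^1·(-1)^5 = -1.
v=3: a=3^5·(≡1), b=3^1·(≡2) mod 3; (1|3)=+1, (2|3)=-1; (−1)^{5·1·1}·(+1)^1·(-1)^5 = +1.
|Ram(-2310, -210)| = 4, even; anisotropic at {2, 7, 11, ∞}.

[2, 7, 11, inf]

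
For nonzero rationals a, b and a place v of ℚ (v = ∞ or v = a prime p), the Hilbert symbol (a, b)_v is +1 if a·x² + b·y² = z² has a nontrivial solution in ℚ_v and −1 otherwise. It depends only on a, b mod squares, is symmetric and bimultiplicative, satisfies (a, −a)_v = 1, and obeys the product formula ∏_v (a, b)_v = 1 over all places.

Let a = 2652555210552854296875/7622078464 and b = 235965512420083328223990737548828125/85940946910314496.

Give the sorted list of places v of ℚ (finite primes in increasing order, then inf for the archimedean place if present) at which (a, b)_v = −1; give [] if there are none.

[19, 31]

(a, b) ≡ (104377, 589) mod (ℚ^×)²; places V = {2, 3, 5, 7, 11, 13, 17, 19, 31, 37, ∞}.
(a,b)_5: α=8, u≡3; β=12, v≡1 (mod 5); (3|5)=-1, (1|5)=+1; sign (−1)^0·-1^12·+1^8 = +1.
(a,b)_3: α=10, u≡1; β=16, v≡1 (mod 3); (1|3)=+1, (1|3)=+1; sign (−1)^0·+1^16·+1^10 = +1.
(a,b)_11: α=-2, u≡5; β=-4, v≡10 (mod 11); (5|11)=+1, (10|11)=-1; sign (−1)^0·+1^-4·-1^-2 = +1.
(a,b)_19: α=2, u≡13; β=3, v≡10 (mod 19); (13|19)=-1, (10|19)=-1; sign (−1)^0·-1^3·-1^2 = -1.
(a,b)_13: α=-3, u≡8; β=-4, v≡4 (mod 13); (8|13)=-1, (4|13)=+1; sign (−1)^0·-1^-4·+1^-3 = +1.
(a,b)_∞: sgn(104377)=+, sgn(589)=+, so +1.
(a,b)_37: α=1, u≡21; β=2, v≡34 (mod 37); (21|37)=+1, (34|37)=+1; sign (−1)^0·+1^2·+1^1 = +1.
(a,b)_2: α=-12, β=-22; u≡1, v≡5 (mod 8); ε(u)ε(v)=0·0, αω(v)=-12·1, βω(u)=-22·0; sum ≡ 0  ⇒  +1.
(a,b)_7: α=-1, u≡2; β=-2, v≡2 (mod 7); (2|7)=+1, (2|7)=+1; sign (−1)^0·+1^-2·+1^-1 = +1.
(a,b)_17: α=2, u≡12; β=4, v≡6 (mod 17); (12|17)=-1, (6|17)=-1; sign (−1)^0·-1^4·-1^2 = +1.
(a,b)_31: α=3, u≡9; β=5, v≡28 (mod 31); (9|31)=+1, (28|31)=+1; sign (−1)^1·+1^5·+1^3 = -1.
|Ram(104377, 589)| = 2, even; anisotropic at {19, 31}.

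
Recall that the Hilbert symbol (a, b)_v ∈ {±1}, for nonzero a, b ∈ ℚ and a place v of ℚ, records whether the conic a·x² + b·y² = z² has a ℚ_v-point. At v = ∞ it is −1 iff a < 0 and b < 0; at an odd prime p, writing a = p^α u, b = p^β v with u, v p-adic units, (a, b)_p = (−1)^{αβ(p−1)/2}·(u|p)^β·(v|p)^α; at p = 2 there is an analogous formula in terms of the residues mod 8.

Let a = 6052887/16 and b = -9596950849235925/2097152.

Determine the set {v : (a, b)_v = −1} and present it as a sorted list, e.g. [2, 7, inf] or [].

[2, 23]

Mod squares: a ≡ 23, b ≡ -874. Check v ∈ {∞, 2, 3, 5, 7, 19, 23, 29}.
v=2: v_2(a)=-4, v_2(b)=-21; units ≡ 7, 3 (mod 8); ε·ε+αω+βω = 1·1+-4·1+-21·0 ≡ 1  ⇒  (a,b)_2 = -1.
v=∞: 23 > 0 and -874 < 0  ⇒  (a,b)_∞ = +1.
v=23: a=23^1·(≡16), b=23^1·(≡16) mod 23; (16|23)=+1, (16|23)=+1; (−1)^{1·1·11}·(+1)^1·(+1)^1 = -1.
v=3: a=3^6·(≡2), b=3^10·(≡2) mod 3; (2|3)=-1, (2|3)=-1; (−1)^{6·10·1}·(-1)^10·(-1)^6 = +1.
v=7: a=7^0·(≡4), b=7^2·(≡4) mod 7; (4|7)=+1, (4|7)=+1; (−1)^{0·2·3}·(+1)^2·(+1)^0 = +1.
v=19: a=19^2·(≡16), b=19^3·(≡1) mod 19; (16|19)=+1, (1|19)=+1; (−1)^{2·3·9}·(+1)^3·(+1)^2 = +1.
v=29: a=29^0·(≡24), b=29^2·(≡13) mod 29; (24|29)=+1, (13|29)=+1; (−1)^{0·2·14}·(+1)^2·(+1)^0 = +1.
v=5: a=5^0·(≡2), b=5^2·(≡4) mod 5; (2|5)=-1, (4|5)=+1; (−1)^{0·2·2}·(-1)^2·(+1)^0 = +1.
Ram(23, -874) = {2, 23}; no ℚ_2-point on the conic.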